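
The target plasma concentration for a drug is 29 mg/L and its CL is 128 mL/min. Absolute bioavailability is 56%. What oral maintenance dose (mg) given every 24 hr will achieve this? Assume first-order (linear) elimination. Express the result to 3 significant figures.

Convert clearance: 128 mL/min × 60 min/h ÷ 1000 mL/L = 7.680 L/h
D = CL × Css × τ / F = 7.680 × 29 × 24 / 0.56 = 9545 mg

9550 mg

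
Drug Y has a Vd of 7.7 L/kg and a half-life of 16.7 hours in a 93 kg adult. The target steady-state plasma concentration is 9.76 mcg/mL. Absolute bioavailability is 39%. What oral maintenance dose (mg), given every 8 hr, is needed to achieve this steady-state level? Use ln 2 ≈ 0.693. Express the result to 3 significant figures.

Vd(total) = 93 kg × 7.7 L/kg = 716.1 L
CL = ln 2 · Vd / t½ = 0.693 × 716.1 / 16.7 = 29.72 L/h
D = CL × Css × τ / F = 29.72 × 9.76 × 8 / 0.39 = 5950 mg

5950 mg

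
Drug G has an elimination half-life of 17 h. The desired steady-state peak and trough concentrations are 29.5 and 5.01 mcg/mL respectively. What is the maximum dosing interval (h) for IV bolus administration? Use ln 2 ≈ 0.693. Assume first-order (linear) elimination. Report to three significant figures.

43.5 h

k = 0.693 / t½ = 0.693 / 17 = 0.04076 h⁻¹
Between IV bolus doses, concentration decays as C = C₀·e^(−kτ), so C_peak/C_trough = e^(kτ).
τ_max = ln(C_peak/C_trough) / k = ln(29.5/5.01) / 0.04076 = 1.773 / 0.04076 = 43.50 h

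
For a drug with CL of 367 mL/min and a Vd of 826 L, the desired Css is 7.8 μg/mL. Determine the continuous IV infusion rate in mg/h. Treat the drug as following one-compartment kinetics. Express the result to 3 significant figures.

CL = 367 mL/min = 367 × 0.06 = 22.02 L/h
Infusion rate = CL · Css = 22.02 L/h × 7.8 mg/L = 171.8 mg/h

172 mg/h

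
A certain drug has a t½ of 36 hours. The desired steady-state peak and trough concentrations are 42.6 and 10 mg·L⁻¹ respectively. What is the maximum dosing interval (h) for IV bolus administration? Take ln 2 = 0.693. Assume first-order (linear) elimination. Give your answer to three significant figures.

k = 0.693 / t½ = 0.693 / 36 = 0.01925 h⁻¹
Between IV bolus doses, concentration decays as C = C₀·e^(−kτ), so C_peak/C_trough = e^(kτ).
τ_max = ln(C_peak/C_trough) / k = ln(42.6/10) / 0.01925 = 1.449 / 0.01925 = 75.27 h

75.3 h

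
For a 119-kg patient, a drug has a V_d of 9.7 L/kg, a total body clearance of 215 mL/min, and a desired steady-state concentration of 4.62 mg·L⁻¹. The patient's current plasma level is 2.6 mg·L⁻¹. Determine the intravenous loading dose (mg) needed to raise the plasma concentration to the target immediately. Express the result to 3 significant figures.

Vd = 9.7 L/kg × 119 kg = 1154 L
The loading dose fills Vd to the target concentration.
Concentration deficit ΔC = 4.62 − 2.6 = 2.020 mg/L
LD = Vd × ΔC = 1154 × 2.020 = 2331 mg

2330 mg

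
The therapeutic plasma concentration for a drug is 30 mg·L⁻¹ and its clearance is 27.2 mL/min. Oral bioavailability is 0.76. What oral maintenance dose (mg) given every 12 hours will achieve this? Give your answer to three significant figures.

Convert clearance: 27.2 mL/min × 60 min/h ÷ 1000 mL/L = 1.632 L/h
D = CL × Css × τ / F = 1.632 × 30 × 12 / 0.76 = 773.1 mg

773 mg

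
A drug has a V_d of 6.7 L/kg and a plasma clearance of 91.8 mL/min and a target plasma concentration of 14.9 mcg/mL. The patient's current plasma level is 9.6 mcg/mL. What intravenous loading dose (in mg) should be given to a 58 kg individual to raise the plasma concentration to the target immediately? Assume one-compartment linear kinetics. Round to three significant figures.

Vd(total) = 58 kg × 6.7 L/kg = 388.6 L
Loading dose depends on Vd (not clearance): it fills the distribution volume.
Concentration deficit ΔC = 14.9 − 9.6 = 5.300 mg/L
LD = Vd × ΔC = 388.6 × 5.300 = 2060 mg

2060 mg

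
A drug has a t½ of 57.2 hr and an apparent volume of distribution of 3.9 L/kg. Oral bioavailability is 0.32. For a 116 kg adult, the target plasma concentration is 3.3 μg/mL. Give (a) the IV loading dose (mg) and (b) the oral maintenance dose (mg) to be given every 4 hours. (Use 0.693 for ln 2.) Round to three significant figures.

Total Vd = 3.9 × 116 = 452.4 L
LD = Vd × C = 452.4 × 3.3 = 1493 mg
CL = 0.693 × Vd / t½ = 0.693 × 452.4 / 57.2 = 5.481 L/h
D = CL × Css × τ / F = 5.481 × 3.3 × 4 / 0.32 = 226.1 mg

(a) 1490 mg; (b) 226 mg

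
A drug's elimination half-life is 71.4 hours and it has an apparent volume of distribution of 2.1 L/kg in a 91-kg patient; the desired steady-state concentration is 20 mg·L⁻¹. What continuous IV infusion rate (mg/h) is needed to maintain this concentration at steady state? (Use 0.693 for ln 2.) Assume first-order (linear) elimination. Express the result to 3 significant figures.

Total Vd = 2.1 × 91 = 191.1 L
CL = ln 2 · Vd / t½ = 0.693 × 191.1 / 71.4 = 1.855 L/h
Infusion rate = CL × Css = 1.855 × 20 = 37.10 mg/h

37.1 mg/h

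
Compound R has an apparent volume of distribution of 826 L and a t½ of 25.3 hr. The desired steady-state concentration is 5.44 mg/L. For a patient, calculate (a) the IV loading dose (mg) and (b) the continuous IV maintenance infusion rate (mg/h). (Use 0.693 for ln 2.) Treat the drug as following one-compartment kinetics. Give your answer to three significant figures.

(a) 4490 mg; (b) 123 mg/h

LD = Vd × C = 826.0 × 5.44 = 4493 mg
CL = 0.693 × Vd / t½ = 0.693 × 826.0 / 25.3 = 22.63 L/h
Infusion rate = CL × Css = 22.63 × 5.44 = 123.1 mg/h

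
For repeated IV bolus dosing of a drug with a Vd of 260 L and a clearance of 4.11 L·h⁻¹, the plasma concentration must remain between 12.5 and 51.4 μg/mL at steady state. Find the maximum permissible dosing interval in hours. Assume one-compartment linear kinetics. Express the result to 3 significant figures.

k = CL / Vd = 4.110 / 260.0 = 0.01581 h⁻¹
Between IV bolus doses, concentration decays as C = C₀·e^(−kτ), so C_peak/C_trough = e^(kτ).
τ_max = ln(C_peak/C_trough) / k = ln(51.4/12.5) / 0.01581 = 1.414 / 0.01581 = 89.44 h

89.4 h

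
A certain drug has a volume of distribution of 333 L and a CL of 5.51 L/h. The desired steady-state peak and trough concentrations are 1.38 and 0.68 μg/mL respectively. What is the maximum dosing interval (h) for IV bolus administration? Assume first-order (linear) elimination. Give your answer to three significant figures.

k = CL / Vd = 5.510 / 333.0 = 0.01655 h⁻¹
Between IV bolus doses, concentration decays as C = C₀·e^(−kτ), so C_peak/C_trough = e^(kτ).
τ_max = ln(C_peak/C_trough) / k = ln(1.38/0.68) / 0.01655 = 0.7077 / 0.01655 = 42.76 h

42.8 h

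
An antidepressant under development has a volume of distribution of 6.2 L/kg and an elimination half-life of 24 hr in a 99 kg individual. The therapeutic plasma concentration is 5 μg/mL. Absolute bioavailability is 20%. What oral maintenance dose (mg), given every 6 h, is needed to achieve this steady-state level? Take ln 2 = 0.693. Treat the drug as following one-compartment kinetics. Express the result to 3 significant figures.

Vd = 6.2 L/kg × 99 kg = 613.8 L
CL = ln 2 · Vd / t½ = 0.693 × 613.8 / 24 = 17.72 L/h
D = CL × Css × τ / F = 17.72 × 5 × 6 / 0.2 = 2658 mg

2660 mg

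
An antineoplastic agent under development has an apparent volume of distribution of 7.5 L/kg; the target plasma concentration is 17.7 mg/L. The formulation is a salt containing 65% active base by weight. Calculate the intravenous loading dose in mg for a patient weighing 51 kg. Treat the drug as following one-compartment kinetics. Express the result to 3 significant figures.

Total Vd = 7.5 × 51 = 382.5 L
LD = Vd × C / S = 382.5 × 17.70 / 0.65 = 10420 mg

10400 mg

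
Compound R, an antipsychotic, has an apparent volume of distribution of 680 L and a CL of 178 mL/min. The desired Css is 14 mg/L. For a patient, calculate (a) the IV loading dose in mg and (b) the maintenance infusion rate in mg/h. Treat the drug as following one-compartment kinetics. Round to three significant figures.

Loading dose = Vd × C = 680.0 × 14 = 9520 mg
CL = 178 mL/min = 178 × 0.06 = 10.68 L/h
Infusion rate = 10.68 L/h × 14 mg/L = 149.5 mg/h

(a) 9520 mg; (b) 150 mg/h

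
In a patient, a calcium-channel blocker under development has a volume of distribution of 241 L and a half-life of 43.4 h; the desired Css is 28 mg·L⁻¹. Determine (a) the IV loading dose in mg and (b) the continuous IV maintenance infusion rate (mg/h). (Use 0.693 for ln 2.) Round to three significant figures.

LD = Vd × C = 241.0 × 28 = 6748 mg
CL = 0.693 × Vd / t½ = 0.693 × 241.0 / 43.4 = 3.848 L/h
Infusion rate = CL × Css = 3.848 × 28 = 107.7 mg/h

(a) 6750 mg; (b) 108 mg/h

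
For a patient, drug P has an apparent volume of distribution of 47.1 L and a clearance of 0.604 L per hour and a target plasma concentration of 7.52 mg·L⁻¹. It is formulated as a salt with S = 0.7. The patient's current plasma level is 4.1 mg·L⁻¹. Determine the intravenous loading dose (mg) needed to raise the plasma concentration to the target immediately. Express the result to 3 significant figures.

230 mg

Concentration deficit ΔC = 7.52 − 4.1 = 3.420 mg/L
LD = Vd × ΔC / S = 47.10 × 3.420 / 0.7 = 230.1 mg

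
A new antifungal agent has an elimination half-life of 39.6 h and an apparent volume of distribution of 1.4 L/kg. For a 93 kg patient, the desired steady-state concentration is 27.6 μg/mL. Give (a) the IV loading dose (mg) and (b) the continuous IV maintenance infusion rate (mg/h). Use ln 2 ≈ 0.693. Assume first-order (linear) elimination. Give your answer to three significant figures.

Vd = 1.4 L/kg × 93 kg = 130.2 L
LD = Vd × C = 130.2 × 27.6 = 3594 mg
CL = 0.693 × Vd / t½ = 0.693 × 130.2 / 39.6 = 2.279 L/h
Infusion rate = CL × Css = 2.279 × 27.6 = 62.90 mg/h

(a) 3590 mg; (b) 62.9 mg/h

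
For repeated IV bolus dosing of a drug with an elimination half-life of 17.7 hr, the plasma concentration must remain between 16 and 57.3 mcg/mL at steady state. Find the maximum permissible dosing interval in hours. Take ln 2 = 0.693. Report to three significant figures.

32.6 h

k = 0.693 / t½ = 0.693 / 17.7 = 0.03915 h⁻¹
Between IV bolus doses, concentration decays as C = C₀·e^(−kτ), so C_peak/C_trough = e^(kτ).
τ_max = ln(C_peak/C_trough) / k = ln(57.3/16) / 0.03915 = 1.276 / 0.03915 = 32.59 h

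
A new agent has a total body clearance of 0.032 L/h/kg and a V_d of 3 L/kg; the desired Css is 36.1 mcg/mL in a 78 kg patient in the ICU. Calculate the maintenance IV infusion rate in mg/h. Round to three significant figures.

90.1 mg/h

CL = 0.032 L/h/kg × 78 kg = 2.496 L/h
Rate = CL × Css = 2.496 × 36.1 = 90.11 mg/h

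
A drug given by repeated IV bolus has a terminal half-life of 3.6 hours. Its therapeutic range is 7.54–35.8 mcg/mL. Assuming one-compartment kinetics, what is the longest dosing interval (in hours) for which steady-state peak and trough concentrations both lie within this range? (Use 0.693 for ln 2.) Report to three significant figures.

8.09 h

k = 0.693 / t½ = 0.693 / 3.6 = 0.1925 h⁻¹
Between IV bolus doses, concentration decays as C = C₀·e^(−kτ), so C_peak/C_trough = e^(kτ).
τ_max = ln(C_peak/C_trough) / k = ln(35.8/7.54) / 0.1925 = 1.558 / 0.1925 = 8.094 h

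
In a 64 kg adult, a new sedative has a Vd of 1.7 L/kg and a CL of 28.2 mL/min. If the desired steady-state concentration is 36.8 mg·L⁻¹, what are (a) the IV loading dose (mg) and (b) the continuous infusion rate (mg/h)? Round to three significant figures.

(a) 4000 mg; (b) 62.3 mg/h

Total Vd = 1.7 × 64 = 108.8 L
Loading dose = Vd × C = 108.8 × 36.8 = 4004 mg
Convert clearance: 28.2 mL/min × 60 min/h ÷ 1000 mL/L = 1.692 L/h
Maintenance infusion rate = CL × Css = 1.692 × 36.8 = 62.27 mg/h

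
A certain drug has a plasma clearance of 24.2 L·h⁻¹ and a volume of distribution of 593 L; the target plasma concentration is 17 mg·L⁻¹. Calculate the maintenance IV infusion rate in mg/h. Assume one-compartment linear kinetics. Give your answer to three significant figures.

411 mg/h

Infusion rate = CL · Css = 24.20 L/h × 17 mg/L = 411.4 mg/h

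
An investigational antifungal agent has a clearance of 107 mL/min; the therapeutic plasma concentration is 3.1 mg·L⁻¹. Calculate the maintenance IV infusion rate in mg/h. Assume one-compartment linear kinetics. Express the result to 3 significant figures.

19.9 mg/h

Convert clearance: 107 mL/min × 60 min/h ÷ 1000 mL/L = 6.420 L/h
R₀ = 6.420 × 3.1 = 19.90 mg/h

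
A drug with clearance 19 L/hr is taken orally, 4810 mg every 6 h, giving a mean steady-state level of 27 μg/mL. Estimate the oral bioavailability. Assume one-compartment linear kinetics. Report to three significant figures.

F·D/τ = CL·Css at steady state → F = CL·Css·τ / D.
F = 19 × 27 × 6 / 4810 = 0.640

0.640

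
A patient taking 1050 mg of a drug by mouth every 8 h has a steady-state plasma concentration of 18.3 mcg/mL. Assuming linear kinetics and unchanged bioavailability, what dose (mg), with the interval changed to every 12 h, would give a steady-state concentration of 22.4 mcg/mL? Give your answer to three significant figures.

1930 mg

For first-order elimination, Css ∝ F·D/(CL·τ); F and CL are unchanged, so Css ∝ D/τ.
D₂ = D₁ × (Css,target / Css,current) × (τ₂/τ₁) = 1050 × (22.4/18.3) × (12/8) = 1928 mg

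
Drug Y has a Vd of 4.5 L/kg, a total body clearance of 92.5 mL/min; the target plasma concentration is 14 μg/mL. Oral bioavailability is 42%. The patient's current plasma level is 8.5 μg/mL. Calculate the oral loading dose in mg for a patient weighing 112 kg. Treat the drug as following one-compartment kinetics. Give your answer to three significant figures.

Vd(total) = 112 kg × 4.5 L/kg = 504.0 L
LD is governed by Vd — clearance does not enter the loading-dose calculation.
Concentration deficit ΔC = 14 − 8.5 = 5.500 mg/L
LD = Vd × ΔC / F = 504.0 × 5.500 / 0.42 = 6600 mg

6600 mg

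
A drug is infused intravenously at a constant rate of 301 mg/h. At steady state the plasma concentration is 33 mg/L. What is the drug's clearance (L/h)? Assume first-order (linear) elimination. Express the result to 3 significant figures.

9.12 L/h

At steady state, infusion rate = CL × Css, so CL = rate / Css.
CL = 301 / 33 = 9.121 L/h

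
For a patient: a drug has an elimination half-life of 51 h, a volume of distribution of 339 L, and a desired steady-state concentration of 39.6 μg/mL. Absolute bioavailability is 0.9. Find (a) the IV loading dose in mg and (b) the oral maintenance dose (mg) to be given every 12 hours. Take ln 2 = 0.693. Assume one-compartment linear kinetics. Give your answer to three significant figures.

LD = Vd × C = 339.0 × 39.6 = 13420 mg
CL = 0.693 × Vd / t½ = 0.693 × 339.0 / 51 = 4.606 L/h
D = CL × Css × τ / F = 4.606 × 39.6 × 12 / 0.9 = 2432 mg

(a) 13400 mg; (b) 2430 mg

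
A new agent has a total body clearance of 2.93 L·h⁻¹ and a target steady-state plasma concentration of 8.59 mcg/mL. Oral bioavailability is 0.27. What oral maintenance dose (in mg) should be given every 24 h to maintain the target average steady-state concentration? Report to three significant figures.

D = CL × Css × τ / F = 2.930 × 8.59 × 24 / 0.27 = 2237 mg

2240 mg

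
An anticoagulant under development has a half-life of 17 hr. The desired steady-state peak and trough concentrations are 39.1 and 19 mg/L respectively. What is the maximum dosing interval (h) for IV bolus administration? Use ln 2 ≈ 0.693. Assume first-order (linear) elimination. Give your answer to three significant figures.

k = 0.693 / t½ = 0.693 / 17 = 0.04076 h⁻¹
Between IV bolus doses, concentration decays as C = C₀·e^(−kτ), so C_peak/C_trough = e^(kτ).
τ_max = ln(C_peak/C_trough) / k = ln(39.1/19) / 0.04076 = 0.7217 / 0.04076 = 17.71 h

17.7 h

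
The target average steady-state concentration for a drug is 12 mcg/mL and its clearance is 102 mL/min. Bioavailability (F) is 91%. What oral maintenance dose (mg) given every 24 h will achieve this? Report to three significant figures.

Convert clearance: 102 mL/min × 60 min/h ÷ 1000 mL/L = 6.120 L/h
At steady state, dose per interval replaces the amount cleared in that interval: F·D/τ = CL·Css.
D = CL × Css × τ / F = 6.120 × 12 × 24 / 0.91 = 1937 mg

1940 mg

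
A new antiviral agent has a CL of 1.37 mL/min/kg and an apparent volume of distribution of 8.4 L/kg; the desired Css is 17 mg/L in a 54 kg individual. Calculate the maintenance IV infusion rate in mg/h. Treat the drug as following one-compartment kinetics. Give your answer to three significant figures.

75.5 mg/h

CL = 1.37 mL/min/kg × 54 kg = 73.98 mL/min = 73.98 × 60/1000 = 4.439 L/h
Vd does not affect the maintenance rate; only clearance governs steady-state input.
Rate = CL × Css = 4.439 × 17 = 75.46 mg/h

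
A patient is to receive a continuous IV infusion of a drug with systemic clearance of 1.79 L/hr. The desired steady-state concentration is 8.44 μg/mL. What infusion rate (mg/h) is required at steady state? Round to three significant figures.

Rate = CL × Css = 1.790 × 8.44 = 15.11 mg/h

15.1 mg/h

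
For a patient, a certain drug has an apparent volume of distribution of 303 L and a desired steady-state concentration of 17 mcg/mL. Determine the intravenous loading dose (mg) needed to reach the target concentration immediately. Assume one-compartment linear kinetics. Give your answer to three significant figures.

LD = Vd × C = 303.0 × 17.00 = 5151 mg

5150 mg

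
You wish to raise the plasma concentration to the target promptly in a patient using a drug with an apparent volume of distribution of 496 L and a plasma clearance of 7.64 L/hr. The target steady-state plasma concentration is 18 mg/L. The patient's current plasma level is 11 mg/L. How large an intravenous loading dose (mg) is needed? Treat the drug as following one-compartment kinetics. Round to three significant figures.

3470 mg

Concentration deficit ΔC = 18 − 11 = 7.000 mg/L
LD = Vd × ΔC = 496.0 × 7.000 = 3472 mg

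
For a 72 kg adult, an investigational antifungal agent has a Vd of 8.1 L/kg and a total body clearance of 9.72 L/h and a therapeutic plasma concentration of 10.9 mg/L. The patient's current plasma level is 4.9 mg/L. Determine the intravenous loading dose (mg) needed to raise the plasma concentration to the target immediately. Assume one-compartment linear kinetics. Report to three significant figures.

3500 mg

Total Vd = 8.1 × 72 = 583.2 L
Concentration deficit ΔC = 10.9 − 4.9 = 6.000 mg/L
LD = Vd × ΔC = 583.2 × 6.000 = 3499 mg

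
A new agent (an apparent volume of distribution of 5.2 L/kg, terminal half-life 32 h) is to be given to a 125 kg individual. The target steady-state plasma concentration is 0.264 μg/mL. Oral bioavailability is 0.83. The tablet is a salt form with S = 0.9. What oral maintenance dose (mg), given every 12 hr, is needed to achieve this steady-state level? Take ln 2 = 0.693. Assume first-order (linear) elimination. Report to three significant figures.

Total Vd = 5.2 × 125 = 650.0 L
k = 0.693/32 = 0.02166 h⁻¹, so CL = k·Vd = 0.02166 × 650.0 = 14.08 L/h
D = CL × Css × τ / F / S = 14.08 × 0.264 × 12 / 0.83 / 0.9 = 59.71 mg

59.7 mg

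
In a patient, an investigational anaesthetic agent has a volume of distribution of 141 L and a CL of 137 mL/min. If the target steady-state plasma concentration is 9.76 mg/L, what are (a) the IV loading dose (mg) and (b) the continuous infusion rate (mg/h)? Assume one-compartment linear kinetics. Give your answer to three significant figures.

(a) 1380 mg; (b) 80.2 mg/h

Loading dose = Vd × C = 141.0 × 9.76 = 1376 mg
CL = 137 mL/min = 137 × 0.06 = 8.220 L/h
Infusion rate = 8.220 L/h × 9.76 mg/L = 80.23 mg/h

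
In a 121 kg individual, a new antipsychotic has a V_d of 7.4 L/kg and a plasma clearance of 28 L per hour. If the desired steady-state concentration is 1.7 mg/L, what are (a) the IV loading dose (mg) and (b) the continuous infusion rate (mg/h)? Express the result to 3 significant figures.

(a) 1520 mg; (b) 47.6 mg/h

Total Vd = 7.4 × 121 = 895.4 L
LD = Vd · C_target = 895.4 × 1.7 = 1522 mg
Infusion rate = 28.00 L/h × 1.7 mg/L = 47.60 mg/h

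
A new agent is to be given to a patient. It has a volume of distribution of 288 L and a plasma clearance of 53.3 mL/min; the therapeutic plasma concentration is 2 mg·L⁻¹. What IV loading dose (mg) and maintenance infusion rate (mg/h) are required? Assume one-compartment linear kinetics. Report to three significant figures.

(a) 576 mg; (b) 6.40 mg/h

Loading: fill Vd to C_target → 288.0 L × 2 mg/L = 576.0 mg
CL = 53.3 mL/min × 60/1000 = 3.198 L/h
Maintenance: replace elimination → rate = CL × Css = 3.198 × 2 = 6.396 mg/h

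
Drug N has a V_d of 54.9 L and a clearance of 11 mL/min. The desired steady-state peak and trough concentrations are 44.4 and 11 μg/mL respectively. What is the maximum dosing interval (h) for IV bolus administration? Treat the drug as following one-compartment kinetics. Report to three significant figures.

CL = 11 mL/min × 60/1000 = 0.6600 L/h
k = CL / Vd = 0.6600 / 54.90 = 0.01202 h⁻¹
Between IV bolus doses, concentration decays as C = C₀·e^(−kτ), so C_peak/C_trough = e^(kτ).
τ_max = ln(C_peak/C_trough) / k = ln(44.4/11) / 0.01202 = 1.395 / 0.01202 = 116.1 h

116 h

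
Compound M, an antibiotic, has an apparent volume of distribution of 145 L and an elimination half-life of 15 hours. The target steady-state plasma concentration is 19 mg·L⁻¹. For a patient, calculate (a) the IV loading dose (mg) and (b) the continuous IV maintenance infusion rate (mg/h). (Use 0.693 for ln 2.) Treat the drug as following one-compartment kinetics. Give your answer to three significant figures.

LD = Vd × C = 145.0 × 19 = 2755 mg
CL = 0.693 × Vd / t½ = 0.693 × 145.0 / 15 = 6.699 L/h
Infusion rate = CL × Css = 6.699 × 19 = 127.3 mg/h

(a) 2760 mg; (b) 127 mg/h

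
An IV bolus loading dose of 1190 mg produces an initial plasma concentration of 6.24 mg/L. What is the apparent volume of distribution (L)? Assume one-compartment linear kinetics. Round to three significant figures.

Immediately after an IV bolus, C₀ = Dose / Vd, so Vd = Dose / C₀.
Vd = 1190 / 6.24 = 190.7 L

191 L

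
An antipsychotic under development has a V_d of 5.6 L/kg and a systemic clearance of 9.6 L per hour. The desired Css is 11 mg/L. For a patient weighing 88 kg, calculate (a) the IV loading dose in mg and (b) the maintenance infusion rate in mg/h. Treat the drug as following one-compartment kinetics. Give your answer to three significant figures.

(a) 5420 mg; (b) 106 mg/h

Total Vd = 5.6 × 88 = 492.8 L
Loading: fill Vd to C_target → 492.8 L × 11 mg/L = 5421 mg
Maintenance: replace elimination → rate = CL × Css = 9.600 × 11 = 105.6 mg/h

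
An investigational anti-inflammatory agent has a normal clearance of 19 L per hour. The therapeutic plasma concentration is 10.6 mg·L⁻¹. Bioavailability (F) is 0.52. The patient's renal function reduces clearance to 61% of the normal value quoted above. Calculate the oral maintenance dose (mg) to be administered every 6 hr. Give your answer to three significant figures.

1420 mg

Patient clearance = 0.61 × 19.00 = 11.59 L/h
D = CL × Css × τ / F = 11.59 × 10.6 × 6 / 0.52 = 1418 mg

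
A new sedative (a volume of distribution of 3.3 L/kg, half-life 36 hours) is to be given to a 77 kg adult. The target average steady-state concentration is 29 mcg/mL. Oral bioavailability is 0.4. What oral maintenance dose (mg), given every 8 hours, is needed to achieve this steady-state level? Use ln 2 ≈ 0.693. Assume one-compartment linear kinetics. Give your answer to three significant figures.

Vd(total) = 77 kg × 3.3 L/kg = 254.1 L
CL = 0.693 × Vd / t½ = 0.693 × 254.1 / 36 = 4.891 L/h
D = CL × Css × τ / F = 4.891 × 29 × 8 / 0.4 = 2837 mg

2840 mg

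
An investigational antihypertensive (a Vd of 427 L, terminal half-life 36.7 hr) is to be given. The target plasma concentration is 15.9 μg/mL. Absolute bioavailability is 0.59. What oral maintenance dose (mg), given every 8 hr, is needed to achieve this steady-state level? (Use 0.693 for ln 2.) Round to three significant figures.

1740 mg

CL = ln 2 · Vd / t½ = 0.693 × 427.0 / 36.7 = 8.063 L/h
D = CL × Css × τ / F = 8.063 × 15.9 × 8 / 0.59 = 1738 mg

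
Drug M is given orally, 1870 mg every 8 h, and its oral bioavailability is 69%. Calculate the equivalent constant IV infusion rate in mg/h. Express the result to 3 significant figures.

161 mg/h

Equivalent systemic input: infusion rate = F·D/τ.
Rate = 0.69 × 1870 / 8 = 161.3 mg/h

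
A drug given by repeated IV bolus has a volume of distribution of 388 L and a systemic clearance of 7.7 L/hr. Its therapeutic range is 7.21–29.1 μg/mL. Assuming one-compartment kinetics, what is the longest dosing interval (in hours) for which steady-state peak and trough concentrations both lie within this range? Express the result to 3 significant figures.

k = CL / Vd = 7.700 / 388.0 = 0.01985 h⁻¹
Between IV bolus doses, concentration decays as C = C₀·e^(−kτ), so C_peak/C_trough = e^(kτ).
τ_max = ln(C_peak/C_trough) / k = ln(29.1/7.21) / 0.01985 = 1.395 / 0.01985 = 70.28 h

70.3 h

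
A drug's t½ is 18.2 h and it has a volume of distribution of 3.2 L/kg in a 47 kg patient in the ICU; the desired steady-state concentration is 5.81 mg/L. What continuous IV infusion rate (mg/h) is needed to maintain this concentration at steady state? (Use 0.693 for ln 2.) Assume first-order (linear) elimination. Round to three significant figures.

Total Vd = 3.2 × 47 = 150.4 L
CL = 0.693 × Vd / t½ = 0.693 × 150.4 / 18.2 = 5.727 L/h
Infusion rate = CL × Css = 5.727 × 5.81 = 33.27 mg/h

33.3 mg/h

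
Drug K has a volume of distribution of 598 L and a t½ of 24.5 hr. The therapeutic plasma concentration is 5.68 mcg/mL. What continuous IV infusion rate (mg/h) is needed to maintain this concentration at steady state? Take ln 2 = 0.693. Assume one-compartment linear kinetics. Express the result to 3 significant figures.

k = 0.693/24.5 = 0.02829 h⁻¹, so CL = k·Vd = 0.02829 × 598.0 = 16.92 L/h
Infusion rate = CL × Css = 16.92 × 5.68 = 96.11 mg/h

96.1 mg/h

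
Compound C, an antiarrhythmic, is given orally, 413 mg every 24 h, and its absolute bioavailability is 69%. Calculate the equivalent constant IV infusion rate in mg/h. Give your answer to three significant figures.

11.9 mg/h

Equivalent systemic input: infusion rate = F·D/τ.
Rate = 0.69 × 413 / 24 = 11.87 mg/h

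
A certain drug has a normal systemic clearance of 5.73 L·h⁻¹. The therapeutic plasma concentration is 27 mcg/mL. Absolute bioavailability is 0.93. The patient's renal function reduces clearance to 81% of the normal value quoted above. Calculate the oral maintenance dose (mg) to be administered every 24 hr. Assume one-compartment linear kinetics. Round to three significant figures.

3230 mg

Patient clearance = 0.81 × 5.730 = 4.641 L/h
D = CL × Css × τ / F = 4.641 × 27 × 24 / 0.93 = 3234 mg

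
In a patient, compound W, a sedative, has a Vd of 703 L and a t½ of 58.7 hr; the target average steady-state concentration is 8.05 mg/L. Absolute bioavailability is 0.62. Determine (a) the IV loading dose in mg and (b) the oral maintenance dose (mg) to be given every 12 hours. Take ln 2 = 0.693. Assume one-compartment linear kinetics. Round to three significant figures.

(a) 5660 mg; (b) 1290 mg

LD = Vd × C = 703.0 × 8.05 = 5659 mg
CL = 0.693 × Vd / t½ = 0.693 × 703.0 / 58.7 = 8.299 L/h
D = CL × Css × τ / F = 8.299 × 8.05 × 12 / 0.62 = 1293 mg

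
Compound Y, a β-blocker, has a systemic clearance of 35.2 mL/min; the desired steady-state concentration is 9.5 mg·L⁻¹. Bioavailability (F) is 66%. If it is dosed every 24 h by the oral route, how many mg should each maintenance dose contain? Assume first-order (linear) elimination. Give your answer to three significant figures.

CL = 35.2 mL/min = 35.2 × 0.06 = 2.112 L/h
D = CL × Css × τ / F = 2.112 × 9.5 × 24 / 0.66 = 729.6 mg

730 mg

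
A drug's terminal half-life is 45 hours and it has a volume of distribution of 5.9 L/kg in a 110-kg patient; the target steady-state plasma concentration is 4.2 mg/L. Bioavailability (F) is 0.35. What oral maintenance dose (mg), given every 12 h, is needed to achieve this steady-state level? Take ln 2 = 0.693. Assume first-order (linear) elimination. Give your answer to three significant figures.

1440 mg

Total Vd = 5.9 × 110 = 649.0 L
k = 0.693/45 = 0.01540 h⁻¹, so CL = k·Vd = 0.01540 × 649.0 = 9.995 L/h
D = CL × Css × τ / F = 9.995 × 4.2 × 12 / 0.35 = 1439 mg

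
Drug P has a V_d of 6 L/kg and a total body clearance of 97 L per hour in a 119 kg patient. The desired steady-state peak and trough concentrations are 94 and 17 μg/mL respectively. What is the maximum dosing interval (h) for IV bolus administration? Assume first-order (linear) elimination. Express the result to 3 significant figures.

Vd(total) = 119 kg × 6 L/kg = 714.0 L
k = CL / Vd = 97.00 / 714.0 = 0.1359 h⁻¹
Between IV bolus doses, concentration decays as C = C₀·e^(−kτ), so C_peak/C_trough = e^(kτ).
τ_max = ln(C_peak/C_trough) / k = ln(94/17) / 0.1359 = 1.710 / 0.1359 = 12.58 h

12.6 h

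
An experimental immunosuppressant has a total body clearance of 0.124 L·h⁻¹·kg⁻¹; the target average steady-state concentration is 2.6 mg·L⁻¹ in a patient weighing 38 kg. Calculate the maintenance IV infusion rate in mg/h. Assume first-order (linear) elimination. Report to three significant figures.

12.3 mg/h

CL = 0.124 L·h⁻¹·kg⁻¹ × 38 kg = 4.712 L/h
At steady state, infusion rate equals elimination rate: rate in = CL × Css.
Infusion rate = CL · Css = 4.712 L/h × 2.6 mg/L = 12.25 mg/h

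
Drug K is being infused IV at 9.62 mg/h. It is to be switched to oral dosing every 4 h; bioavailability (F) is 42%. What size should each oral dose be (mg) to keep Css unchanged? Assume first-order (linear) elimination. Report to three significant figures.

91.6 mg

To maintain the same Css, the systemic dosing rate must be unchanged: F·D/τ = infusion rate.
D = rate × τ / F = 9.62 × 4 / 0.42 = 91.62 mg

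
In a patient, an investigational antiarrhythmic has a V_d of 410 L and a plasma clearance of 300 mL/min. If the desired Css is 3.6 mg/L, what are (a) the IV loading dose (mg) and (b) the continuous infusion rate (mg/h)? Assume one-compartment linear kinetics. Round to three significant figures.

(a) 1480 mg; (b) 64.8 mg/h

Loading: fill Vd to C_target → 410.0 L × 3.6 mg/L = 1476 mg
CL = 300 mL/min × 60/1000 = 18.00 L/h
Infusion rate = 18.00 L/h × 3.6 mg/L = 64.80 mg/h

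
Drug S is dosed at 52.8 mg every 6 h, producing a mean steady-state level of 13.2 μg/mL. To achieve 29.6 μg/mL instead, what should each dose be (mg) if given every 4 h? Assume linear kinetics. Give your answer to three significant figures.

78.9 mg

With linear kinetics, Css is proportional to dose rate (D/τ) at fixed clearance.
D₂ = D₁ × (Css,target / Css,current) × (τ₂/τ₁) = 52.8 × (29.6/13.2) × (4/6) = 78.93 mg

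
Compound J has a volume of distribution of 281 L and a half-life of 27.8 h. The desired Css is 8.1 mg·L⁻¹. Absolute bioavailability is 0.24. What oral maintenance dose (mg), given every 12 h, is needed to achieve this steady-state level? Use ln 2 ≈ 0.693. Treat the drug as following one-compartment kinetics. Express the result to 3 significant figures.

CL = ln 2 · Vd / t½ = 0.693 × 281.0 / 27.8 = 7.005 L/h
D = CL × Css × τ / F = 7.005 × 8.1 × 12 / 0.24 = 2837 mg

2840 mg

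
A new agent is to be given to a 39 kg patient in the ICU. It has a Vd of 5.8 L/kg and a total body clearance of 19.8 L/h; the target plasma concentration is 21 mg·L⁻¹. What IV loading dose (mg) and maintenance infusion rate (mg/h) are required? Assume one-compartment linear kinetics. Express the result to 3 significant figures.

(a) 4750 mg; (b) 416 mg/h

Vd = 5.8 L/kg × 39 kg = 226.2 L
Loading: fill Vd to C_target → 226.2 L × 21 mg/L = 4750 mg
Infusion rate = 19.80 L/h × 21 mg/L = 415.8 mg/h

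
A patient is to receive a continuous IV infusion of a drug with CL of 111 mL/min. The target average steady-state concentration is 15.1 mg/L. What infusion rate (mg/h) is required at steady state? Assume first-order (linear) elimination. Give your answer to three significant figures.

CL = 111 mL/min = 111 × 0.06 = 6.660 L/h
At steady state, infusion rate equals elimination rate: rate in = CL × Css.
Infusion rate = CL · Css = 6.660 L/h × 15.1 mg/L = 100.6 mg/h

101 mg/h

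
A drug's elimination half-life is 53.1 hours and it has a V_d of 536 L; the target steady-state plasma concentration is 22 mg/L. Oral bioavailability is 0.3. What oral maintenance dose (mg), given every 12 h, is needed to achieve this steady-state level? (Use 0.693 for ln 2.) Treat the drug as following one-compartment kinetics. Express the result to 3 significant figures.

6160 mg

k = 0.693/53.1 = 0.01305 h⁻¹, so CL = k·Vd = 0.01305 × 536.0 = 6.995 L/h
D = CL × Css × τ / F = 6.995 × 22 × 12 / 0.3 = 6156 mg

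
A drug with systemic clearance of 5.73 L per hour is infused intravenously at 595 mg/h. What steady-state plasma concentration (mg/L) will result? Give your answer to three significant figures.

104 mg/L

Css = rate / CL = 595 / 5.730 = 103.8 mg/L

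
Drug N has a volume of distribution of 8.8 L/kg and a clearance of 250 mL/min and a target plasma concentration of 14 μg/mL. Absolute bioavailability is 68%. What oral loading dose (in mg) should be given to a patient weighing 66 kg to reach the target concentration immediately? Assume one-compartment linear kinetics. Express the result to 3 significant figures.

Vd = 8.8 L/kg × 66 kg = 580.8 L
LD = Vd × C / F = 580.8 × 14.00 / 0.68 = 11960 mg

12000 mg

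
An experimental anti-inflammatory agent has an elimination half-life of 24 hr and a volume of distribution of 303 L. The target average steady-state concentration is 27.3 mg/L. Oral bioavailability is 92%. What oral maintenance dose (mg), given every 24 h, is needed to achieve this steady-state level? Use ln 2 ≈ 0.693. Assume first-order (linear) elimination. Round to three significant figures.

6230 mg

CL = 0.693 × Vd / t½ = 0.693 × 303.0 / 24 = 8.749 L/h
D = CL × Css × τ / F = 8.749 × 27.3 × 24 / 0.92 = 6231 mg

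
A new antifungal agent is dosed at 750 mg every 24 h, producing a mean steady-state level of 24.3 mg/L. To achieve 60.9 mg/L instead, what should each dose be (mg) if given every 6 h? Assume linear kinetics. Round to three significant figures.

With linear kinetics, Css is proportional to dose rate (D/τ) at fixed clearance.
D₂ = D₁ × (Css,target / Css,current) × (τ₂/τ₁) = 750 × (60.9/24.3) × (6/24) = 469.9 mg

470 mg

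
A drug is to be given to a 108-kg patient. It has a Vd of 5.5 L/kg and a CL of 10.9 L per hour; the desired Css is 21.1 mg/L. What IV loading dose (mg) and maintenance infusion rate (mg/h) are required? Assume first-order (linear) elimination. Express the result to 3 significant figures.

Vd(total) = 108 kg × 5.5 L/kg = 594.0 L
LD = Vd · C_target = 594.0 × 21.1 = 12530 mg
Maintenance infusion rate = CL × Css = 10.90 × 21.1 = 230.0 mg/h

(a) 12500 mg; (b) 230 mg/h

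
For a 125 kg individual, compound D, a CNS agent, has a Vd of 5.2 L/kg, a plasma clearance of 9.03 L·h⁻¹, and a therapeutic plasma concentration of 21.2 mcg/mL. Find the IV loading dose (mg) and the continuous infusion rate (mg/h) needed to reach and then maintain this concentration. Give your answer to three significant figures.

Vd = 5.2 L/kg × 125 kg = 650.0 L
LD = Vd · C_target = 650.0 × 21.2 = 13780 mg
Infusion rate = 9.030 L/h × 21.2 mg/L = 191.4 mg/h

(a) 13800 mg; (b) 191 mg/h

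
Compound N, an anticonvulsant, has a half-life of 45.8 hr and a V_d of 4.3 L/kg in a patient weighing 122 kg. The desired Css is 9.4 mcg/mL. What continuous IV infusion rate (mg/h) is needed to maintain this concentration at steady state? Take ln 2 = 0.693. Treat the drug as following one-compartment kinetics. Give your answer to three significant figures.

Vd = 4.3 L/kg × 122 kg = 524.6 L
k = 0.693/45.8 = 0.01513 h⁻¹, so CL = k·Vd = 0.01513 × 524.6 = 7.937 L/h
Infusion rate = CL × Css = 7.937 × 9.4 = 74.61 mg/h

74.6 mg/h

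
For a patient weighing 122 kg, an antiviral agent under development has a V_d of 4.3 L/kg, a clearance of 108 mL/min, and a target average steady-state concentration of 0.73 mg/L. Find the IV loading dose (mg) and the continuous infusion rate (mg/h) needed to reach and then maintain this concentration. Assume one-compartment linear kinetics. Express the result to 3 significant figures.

Vd = 4.3 L/kg × 122 kg = 524.6 L
LD = Vd · C_target = 524.6 × 0.73 = 383.0 mg
CL = 108 mL/min = 108 × 0.06 = 6.480 L/h
Infusion rate = 6.480 L/h × 0.73 mg/L = 4.730 mg/h

(a) 383 mg; (b) 4.73 mg/h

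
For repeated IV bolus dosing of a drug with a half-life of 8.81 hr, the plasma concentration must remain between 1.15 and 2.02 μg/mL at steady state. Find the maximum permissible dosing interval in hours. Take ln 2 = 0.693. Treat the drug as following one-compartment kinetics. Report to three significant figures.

7.16 h

k = 0.693 / t½ = 0.693 / 8.81 = 0.07866 h⁻¹
Between IV bolus doses, concentration decays as C = C₀·e^(−kτ), so C_peak/C_trough = e^(kτ).
τ_max = ln(C_peak/C_trough) / k = ln(2.02/1.15) / 0.07866 = 0.5633 / 0.07866 = 7.161 h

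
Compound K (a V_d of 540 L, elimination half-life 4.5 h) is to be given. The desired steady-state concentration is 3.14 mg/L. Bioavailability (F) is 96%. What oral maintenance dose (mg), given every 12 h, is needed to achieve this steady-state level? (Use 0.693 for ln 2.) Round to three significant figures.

CL = ln 2 · Vd / t½ = 0.693 × 540.0 / 4.5 = 83.16 L/h
D = CL × Css × τ / F = 83.16 × 3.14 × 12 / 0.96 = 3264 mg

3260 mg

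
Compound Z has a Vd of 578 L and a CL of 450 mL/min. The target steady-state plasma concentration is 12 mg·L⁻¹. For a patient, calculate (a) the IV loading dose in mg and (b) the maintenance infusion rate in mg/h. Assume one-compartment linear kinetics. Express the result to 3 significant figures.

LD = Vd · C_target = 578.0 × 12 = 6936 mg
CL = 450 mL/min = 450 × 0.06 = 27.00 L/h
Maintenance infusion rate = CL × Css = 27.00 × 12 = 324.0 mg/h

(a) 6940 mg; (b) 324 mg/h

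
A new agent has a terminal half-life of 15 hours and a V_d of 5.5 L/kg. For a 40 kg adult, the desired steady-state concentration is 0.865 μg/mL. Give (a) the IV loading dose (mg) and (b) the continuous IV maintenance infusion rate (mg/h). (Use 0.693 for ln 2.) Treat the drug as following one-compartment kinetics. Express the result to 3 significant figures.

Vd = 5.5 L/kg × 40 kg = 220.0 L
LD = Vd × C = 220.0 × 0.865 = 190.3 mg
CL = 0.693 × Vd / t½ = 0.693 × 220.0 / 15 = 10.16 L/h
Infusion rate = CL × Css = 10.16 × 0.865 = 8.788 mg/h

(a) 190 mg; (b) 8.79 mg/h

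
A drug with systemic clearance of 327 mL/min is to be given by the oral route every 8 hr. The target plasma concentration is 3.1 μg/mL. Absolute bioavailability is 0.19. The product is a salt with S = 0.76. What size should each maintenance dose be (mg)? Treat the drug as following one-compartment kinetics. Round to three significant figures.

3370 mg

CL = 327 mL/min = 327 × 0.06 = 19.62 L/h
D = CL × Css × τ / F / S = 19.62 × 3.1 × 8 / 0.19 / 0.76 = 3370 mg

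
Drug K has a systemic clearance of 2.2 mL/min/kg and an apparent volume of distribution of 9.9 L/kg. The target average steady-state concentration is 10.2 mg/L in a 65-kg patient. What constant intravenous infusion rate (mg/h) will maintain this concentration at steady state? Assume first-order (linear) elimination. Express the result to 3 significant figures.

CL = 2.2 mL/min/kg × 65 kg = 143.0 mL/min = 143.0 × 60/1000 = 8.580 L/h
Infusion rate = CL · Css = 8.580 L/h × 10.2 mg/L = 87.52 mg/h

87.5 mg/h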